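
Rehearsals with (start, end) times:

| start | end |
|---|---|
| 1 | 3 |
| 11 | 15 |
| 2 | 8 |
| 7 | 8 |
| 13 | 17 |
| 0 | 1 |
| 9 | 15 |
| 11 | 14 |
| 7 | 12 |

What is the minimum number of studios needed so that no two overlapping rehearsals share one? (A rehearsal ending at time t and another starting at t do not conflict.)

Count concurrent intervals with a sweep; the peak is the room count.
Events (time:±→running): 0:+→1 1:-→0 1:+→1 2:+→2 3:-→1 7:+→2 7:+→3 8:-→2 8:-→1 9:+→2 11:+→3 11:+→4 … peak 4.

4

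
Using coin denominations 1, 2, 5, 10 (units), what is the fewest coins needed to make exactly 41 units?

41 − 4×10→1 − 1×1→0
Total coins = 4 + 1 = 5

5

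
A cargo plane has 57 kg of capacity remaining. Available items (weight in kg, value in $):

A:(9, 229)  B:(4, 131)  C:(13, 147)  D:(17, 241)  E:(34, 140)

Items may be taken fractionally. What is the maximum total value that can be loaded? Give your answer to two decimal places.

Greedy by value/weight ratio, highest first.
Ratios (sorted): B 32.75, A 25.44, D 14.18, C 11.31, E 4.12
take B (4 @ 131); take A (9 @ 229); take D (17 @ 241); take C (13 @ 147); take 14/34 of E → 57.65. Capacity used 57/57.
Total value = 805.65

805.65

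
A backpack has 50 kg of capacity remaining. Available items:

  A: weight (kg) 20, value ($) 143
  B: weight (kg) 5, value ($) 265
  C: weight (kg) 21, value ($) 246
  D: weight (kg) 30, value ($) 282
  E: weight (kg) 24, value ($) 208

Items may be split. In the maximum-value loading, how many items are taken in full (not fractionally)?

2

Sort by value per unit weight and fill in that order.
Order: B (265/5=53.00) > C (246/21=11.71) > D (282/30=9.40) > E (208/24=8.67) > A (143/20=7.15)
Fill: take B (5 @ 265) → take C (21 @ 246) → take 24/30 of D → 225.60; 50/50 used.
2 item(s) taken whole; one partial (take 24/30 of D).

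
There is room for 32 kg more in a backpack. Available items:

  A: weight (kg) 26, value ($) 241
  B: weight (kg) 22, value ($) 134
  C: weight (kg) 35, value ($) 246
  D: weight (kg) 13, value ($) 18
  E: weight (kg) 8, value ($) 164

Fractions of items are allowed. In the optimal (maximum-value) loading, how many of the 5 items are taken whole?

Greedy by value/weight ratio, highest first.
Ratios (sorted): E 20.50, A 9.27, C 7.03, B 6.09, D 1.38
take E (8 @ 164); take 24/26 of A → 222.46. Capacity used 32/32.
1 item(s) taken whole; one partial (take 24/26 of A).

1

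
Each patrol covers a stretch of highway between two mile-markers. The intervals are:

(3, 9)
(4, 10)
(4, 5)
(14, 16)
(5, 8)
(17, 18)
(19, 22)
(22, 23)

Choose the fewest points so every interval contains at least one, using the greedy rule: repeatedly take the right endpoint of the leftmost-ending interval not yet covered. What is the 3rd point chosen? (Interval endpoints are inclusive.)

Sort by right endpoint; whenever an interval is uncovered, place a point at its right end.
Sorted: [4,5] [5,8] [3,9] [4,10] [14,16] [17,18] [19,22] [22,23]
{[4,5],[5,8],[3,9],[4,10]} hit by 5; {[14,16]} hit by 16; {[17,18]} hit by 18; {[19,22],[22,23]} hit by 22.
Points: 5, 16, 18, 22 (4 total).

18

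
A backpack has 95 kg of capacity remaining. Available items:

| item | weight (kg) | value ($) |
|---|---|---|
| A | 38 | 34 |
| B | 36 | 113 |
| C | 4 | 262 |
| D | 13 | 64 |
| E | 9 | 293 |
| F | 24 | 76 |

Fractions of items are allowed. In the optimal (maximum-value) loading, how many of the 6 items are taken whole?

5

Greedy by value/weight ratio, highest first.
Order: C (262/4=65.50) > E (293/9=32.56) > D (64/13=4.92) > F (76/24=3.17) > B (113/36=3.14) > A (34/38=0.89)
Fill: take C (4 @ 262) → take E (9 @ 293) → take D (13 @ 64) → take F (24 @ 76) → take B (36 @ 113) → take 9/38 of A → 8.05; 95/95 used.
5 item(s) taken whole; one partial (take 9/38 of A).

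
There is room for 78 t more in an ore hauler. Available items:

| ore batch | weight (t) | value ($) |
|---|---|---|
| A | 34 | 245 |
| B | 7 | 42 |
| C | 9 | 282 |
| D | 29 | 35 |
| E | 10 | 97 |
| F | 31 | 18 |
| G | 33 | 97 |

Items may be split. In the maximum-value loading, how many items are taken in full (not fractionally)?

4

Sort by value per unit weight and fill in that order.
Ratios (sorted): C 31.33, E 9.70, A 7.21, B 6.00, G 2.94, D 1.21, F 0.58
take C (9 @ 282); take E (10 @ 97); take A (34 @ 245); take B (7 @ 42); take 18/33 of G → 52.91. Capacity used 78/78.
4 item(s) taken whole; one partial (take 18/33 of G).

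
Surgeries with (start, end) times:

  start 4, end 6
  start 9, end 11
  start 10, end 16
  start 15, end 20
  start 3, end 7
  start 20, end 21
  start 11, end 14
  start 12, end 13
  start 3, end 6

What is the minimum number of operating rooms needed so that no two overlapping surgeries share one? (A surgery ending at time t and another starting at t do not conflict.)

Events (time:±→running): 3:+→1 3:+→2 4:+→3 … peak 3.

3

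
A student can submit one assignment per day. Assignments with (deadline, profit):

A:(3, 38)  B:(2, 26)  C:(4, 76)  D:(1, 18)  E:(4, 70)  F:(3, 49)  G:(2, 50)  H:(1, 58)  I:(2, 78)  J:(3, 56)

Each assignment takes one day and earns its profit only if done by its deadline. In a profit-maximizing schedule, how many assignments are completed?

Profit order: I=78 C=76 E=70 H=58 J=56 G=50 F=49 A=38 B=26 D=18
Assign: I→slot 2, C→slot 4, E→slot 3, H→slot 1, J skipped, G skipped, F skipped, A skipped, B skipped, D skipped.
Slots: [1:H] [2:I] [3:E] [4:C]
4 of 10 scheduled.

4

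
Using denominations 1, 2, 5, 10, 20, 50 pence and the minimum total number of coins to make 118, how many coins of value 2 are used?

118 = 2×50 + 1×10 + 1×5 + 1×2 + 1×1
Count of 2: 1

1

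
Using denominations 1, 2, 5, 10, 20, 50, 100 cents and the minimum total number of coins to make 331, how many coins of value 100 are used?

Greedy: take as many of the largest coin as possible, then repeat with the remainder.
331 = 3×100 + 1×20 + 1×10 + 1×1
Count of 100: 3

3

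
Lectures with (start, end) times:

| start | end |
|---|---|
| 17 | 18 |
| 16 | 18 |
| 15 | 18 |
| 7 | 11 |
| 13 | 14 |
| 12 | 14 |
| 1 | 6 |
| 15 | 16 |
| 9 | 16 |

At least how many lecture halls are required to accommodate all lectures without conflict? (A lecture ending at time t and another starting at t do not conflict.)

Events (time:±→running): 1:+→1 6:-→0 7:+→1 9:+→2 11:-→1 12:+→2 13:+→3 … peak 3.

3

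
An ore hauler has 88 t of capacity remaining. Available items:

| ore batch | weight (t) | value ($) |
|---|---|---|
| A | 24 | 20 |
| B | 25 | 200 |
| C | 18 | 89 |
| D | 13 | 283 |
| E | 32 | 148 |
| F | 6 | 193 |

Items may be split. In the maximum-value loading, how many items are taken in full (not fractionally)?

Order: F (193/6=32.17) > D (283/13=21.77) > B (200/25=8.00) > C (89/18=4.94) > E (148/32=4.62) > A (20/24=0.83)
Fill: take F (6 @ 193) → take D (13 @ 283) → take B (25 @ 200) → take C (18 @ 89) → take 26/32 of E → 120.25; 88/88 used.
4 item(s) taken whole; one partial (take 26/32 of E).

4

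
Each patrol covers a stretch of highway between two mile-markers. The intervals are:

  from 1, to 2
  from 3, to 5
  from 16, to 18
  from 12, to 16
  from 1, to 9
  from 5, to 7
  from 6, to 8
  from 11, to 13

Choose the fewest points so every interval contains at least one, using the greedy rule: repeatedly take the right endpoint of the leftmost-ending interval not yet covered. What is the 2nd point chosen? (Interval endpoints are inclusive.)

5

Process intervals by earliest right end; each time one isn't hit yet, stab at its right endpoint.
By right end: [1,2]  [3,5]  [5,7]  [6,8]  [1,9]  [11,13]  [12,16]  [16,18]
[1,2] uncovered → point at 2; [3,5] uncovered → point at 5; [6,8] uncovered → point at 8; [11,13] uncovered → point at 13; [16,18] uncovered → point at 18.
Points: 2, 5, 8, 13, 18 (5 total).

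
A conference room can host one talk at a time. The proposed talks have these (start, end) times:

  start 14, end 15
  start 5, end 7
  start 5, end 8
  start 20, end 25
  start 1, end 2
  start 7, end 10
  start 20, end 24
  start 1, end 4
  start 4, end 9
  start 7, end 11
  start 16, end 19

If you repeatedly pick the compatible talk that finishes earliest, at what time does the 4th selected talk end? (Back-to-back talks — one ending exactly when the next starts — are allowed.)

15

Order by finish time; keep every interval that doesn't clash with the previous kept one.
By end time: (1,2), (1,4), (5,7), (5,8), (4,9), (7,10), (7,11), (14,15), (16,19), (20,24), (20,25).
Pick (1,2); next start ≥ 2 → (5,7); next start ≥ 7 → (7,10); next start ≥ 10 → (14,15); next start ≥ 15 → (16,19); next start ≥ 19 → (20,24).
Selected: (1,2) (5,7) (7,10) (14,15) (16,19) (20,24)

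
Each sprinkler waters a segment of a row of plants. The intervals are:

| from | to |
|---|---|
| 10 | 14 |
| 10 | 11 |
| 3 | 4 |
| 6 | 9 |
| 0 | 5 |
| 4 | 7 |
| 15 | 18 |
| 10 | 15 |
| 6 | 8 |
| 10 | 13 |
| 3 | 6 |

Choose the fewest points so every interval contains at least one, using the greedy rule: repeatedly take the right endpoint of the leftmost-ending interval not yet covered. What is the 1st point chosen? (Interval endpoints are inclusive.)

Sorted: [3,4] [0,5] [3,6] [4,7] [6,8] [6,9] [10,11] [10,13] [10,14] [10,15] [15,18]
{[3,4],[0,5],[3,6],[4,7]} hit by 4; {[6,8],[6,9]} hit by 8; {[10,11],[10,13],[10,14],[10,15]} hit by 11; {[15,18]} hit by 18.
Points: 4, 8, 11, 18 (4 total).

4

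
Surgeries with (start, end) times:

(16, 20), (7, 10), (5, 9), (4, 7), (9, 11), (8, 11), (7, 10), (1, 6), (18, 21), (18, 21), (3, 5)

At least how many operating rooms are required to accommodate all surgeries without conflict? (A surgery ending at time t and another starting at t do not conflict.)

Count concurrent intervals with a sweep; the peak is the room count.
starts: [1, 3, 4, 5, 7, 7, 8, 9, 16, 18, 18]
ends:   [5, 6, 7, 9, 10, 10, 11, 11, 20, 21, 21]
s1→1 s3→2 s4→3 e5→2 s5→3 e6→2 e7→1 s7→2 s7→3 s8→4  — peak 4.

4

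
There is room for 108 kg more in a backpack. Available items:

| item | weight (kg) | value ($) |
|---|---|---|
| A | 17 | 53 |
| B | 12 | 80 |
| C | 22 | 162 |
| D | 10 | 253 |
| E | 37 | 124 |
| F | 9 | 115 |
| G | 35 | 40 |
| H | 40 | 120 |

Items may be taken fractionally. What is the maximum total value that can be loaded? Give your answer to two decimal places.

Ratios (sorted): D 25.30, F 12.78, C 7.36, B 6.67, E 3.35, A 3.12, H 3.00, G 1.14
take D (10 @ 253); take F (9 @ 115); take C (22 @ 162); take B (12 @ 80); take E (37 @ 124); take A (17 @ 53); take 1/40 of H → 3.00. Capacity used 108/108.
Total value = 790.00

790.00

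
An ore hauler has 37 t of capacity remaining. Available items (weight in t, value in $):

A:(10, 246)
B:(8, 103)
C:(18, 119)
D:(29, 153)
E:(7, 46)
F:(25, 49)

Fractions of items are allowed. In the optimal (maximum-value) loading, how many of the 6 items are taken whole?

3

Greedy by value/weight ratio, highest first.
Ratios (sorted): A 24.60, B 12.88, C 6.61, E 6.57, D 5.28, F 1.96
take A (10 @ 246); take B (8 @ 103); take C (18 @ 119); take 1/7 of E → 6.57. Capacity used 37/37.
3 item(s) taken whole; one partial (take 1/7 of E).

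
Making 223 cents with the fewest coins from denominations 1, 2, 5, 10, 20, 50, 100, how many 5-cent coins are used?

Use the largest denomination that fits, subtract, and repeat.
223 = 2×100 + 1×20 + 1×2 + 1×1
Count of 5: 0

0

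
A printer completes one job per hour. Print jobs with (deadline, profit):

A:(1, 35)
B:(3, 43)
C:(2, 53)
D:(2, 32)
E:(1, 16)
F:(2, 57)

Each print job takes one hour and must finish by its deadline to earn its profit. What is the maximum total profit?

By profit: F(d2,57), C(d2,53), B(d3,43), A(d1,35), D(d2,32), E(d1,16)
F→slot 2; C→slot 1; B→slot 3; A skipped; D skipped; E skipped.
Profit = 53 + 57 + 43 = 153

153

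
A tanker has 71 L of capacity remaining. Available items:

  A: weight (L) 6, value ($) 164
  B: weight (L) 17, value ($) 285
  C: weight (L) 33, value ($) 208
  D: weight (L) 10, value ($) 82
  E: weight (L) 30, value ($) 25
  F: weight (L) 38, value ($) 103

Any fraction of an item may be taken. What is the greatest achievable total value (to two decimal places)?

Sort by value per unit weight and fill in that order.
Ratios (sorted): A 27.33, B 16.76, D 8.20, C 6.30, F 2.71, E 0.83
take A (6 @ 164); take B (17 @ 285); take D (10 @ 82); take C (33 @ 208); take 5/38 of F → 13.55. Capacity used 71/71.
Total value = 752.55

752.55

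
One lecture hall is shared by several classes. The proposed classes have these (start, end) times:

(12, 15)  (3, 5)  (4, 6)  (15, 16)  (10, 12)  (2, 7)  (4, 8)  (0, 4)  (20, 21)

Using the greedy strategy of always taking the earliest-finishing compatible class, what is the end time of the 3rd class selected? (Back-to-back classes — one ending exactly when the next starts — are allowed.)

12

Order by finish time; keep every interval that doesn't clash with the previous kept one.
By end time: (0,4), (3,5), (4,6), (2,7), (4,8), (10,12), (12,15), (15,16), (20,21).
Pick (0,4); next start ≥ 4 → (4,6); next start ≥ 6 → (10,12); next start ≥ 12 → (12,15); next start ≥ 15 → (15,16); next start ≥ 16 → (20,21).
Selected: (0,4) (4,6) (10,12) (12,15) (15,16) (20,21)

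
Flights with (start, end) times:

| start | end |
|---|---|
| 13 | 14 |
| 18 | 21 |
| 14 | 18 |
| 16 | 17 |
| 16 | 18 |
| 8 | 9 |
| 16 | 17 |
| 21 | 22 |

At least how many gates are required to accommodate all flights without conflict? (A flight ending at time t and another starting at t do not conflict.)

4

The answer is the maximum number of intervals overlapping at any instant.
starts: [8, 13, 14, 16, 16, 16, 18, 21]
ends:   [9, 14, 17, 17, 18, 18, 21, 22]
s8→1 e9→0 s13→1 e14→0 s14→1 s16→2 s16→3 s16→4  — peak 4.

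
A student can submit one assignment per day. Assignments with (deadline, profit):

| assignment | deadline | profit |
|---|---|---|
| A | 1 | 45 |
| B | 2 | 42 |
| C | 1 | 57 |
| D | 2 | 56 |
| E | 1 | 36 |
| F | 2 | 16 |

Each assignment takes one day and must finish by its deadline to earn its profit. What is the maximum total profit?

113

Take jobs in profit order; each goes to the latest open slot no later than its deadline.
By profit: C(d1,57), D(d2,56), A(d1,45), B(d2,42), E(d1,36), F(d2,16)
C→slot 1; D→slot 2; A skipped; B skipped; E skipped; F skipped.
Profit = 57 + 56 = 113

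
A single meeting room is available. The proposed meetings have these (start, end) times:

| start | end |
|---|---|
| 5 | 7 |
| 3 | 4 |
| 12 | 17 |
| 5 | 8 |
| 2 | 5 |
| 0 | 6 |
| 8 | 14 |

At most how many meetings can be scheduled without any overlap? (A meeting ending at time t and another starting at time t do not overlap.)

3

Order by finish time; keep every interval that doesn't clash with the previous kept one.
By end time: (3,4), (2,5), (0,6), (5,7), (5,8), (8,14), (12,17).
Pick (3,4); next start ≥ 4 → (5,7); next start ≥ 7 → (8,14).
Selected 3 meetings.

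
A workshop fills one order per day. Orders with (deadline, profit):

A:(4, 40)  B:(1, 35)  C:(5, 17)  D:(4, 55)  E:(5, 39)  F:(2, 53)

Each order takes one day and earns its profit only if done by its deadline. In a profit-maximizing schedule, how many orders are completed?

5

By profit: D(d4,55), F(d2,53), A(d4,40), E(d5,39), B(d1,35), C(d5,17)
D→slot 4; F→slot 2; A→slot 3; E→slot 5; B→slot 1; C skipped.
5 of 6 scheduled.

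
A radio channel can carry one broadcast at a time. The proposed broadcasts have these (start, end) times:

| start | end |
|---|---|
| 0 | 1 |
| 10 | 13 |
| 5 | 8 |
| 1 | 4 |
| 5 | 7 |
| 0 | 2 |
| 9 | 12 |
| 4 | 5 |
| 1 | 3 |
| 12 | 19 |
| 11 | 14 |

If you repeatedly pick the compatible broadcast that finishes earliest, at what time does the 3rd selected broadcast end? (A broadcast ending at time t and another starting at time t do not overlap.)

Greedy by earliest finish: after sorting by end time, pick each interval compatible with the last pick.
Sorted by end: (0,1)  (0,2)  (1,3)  (1,4)  (4,5)  (5,7)  (5,8)  (9,12)  (10,13)  (11,14)  (12,19)
take (0,1); skip (0,2); take (1,3); take (4,5); take (5,7); skip (5,8); take (9,12); skip (10,13); skip (11,14); take (12,19).
Selected: (0,1) (1,3) (4,5) (5,7) (9,12) (12,19)

5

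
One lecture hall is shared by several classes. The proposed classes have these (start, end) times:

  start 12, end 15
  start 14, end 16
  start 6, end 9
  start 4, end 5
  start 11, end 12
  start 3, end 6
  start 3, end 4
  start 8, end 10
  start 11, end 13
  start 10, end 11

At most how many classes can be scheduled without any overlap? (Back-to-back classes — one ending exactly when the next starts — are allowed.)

6

By end time: (3,4), (4,5), (3,6), (6,9), (8,10), (10,11), (11,12), (11,13), (12,15), (14,16).
Pick (3,4); next start ≥ 4 → (4,5); next start ≥ 5 → (6,9); next start ≥ 9 → (10,11); next start ≥ 11 → (11,12); next start ≥ 12 → (12,15).
Selected 6 classes.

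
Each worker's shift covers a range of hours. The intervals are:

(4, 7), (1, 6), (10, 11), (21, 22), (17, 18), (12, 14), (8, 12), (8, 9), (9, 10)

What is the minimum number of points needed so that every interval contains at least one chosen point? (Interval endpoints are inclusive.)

6

Process intervals by earliest right end; each time one isn't hit yet, stab at its right endpoint.
By right end: [1,6]  [4,7]  [8,9]  [9,10]  [10,11]  [8,12]  [12,14]  [17,18]  [21,22]
[1,6] uncovered → point at 6; [8,9] uncovered → point at 9; [10,11] uncovered → point at 11; [12,14] uncovered → point at 14; [17,18] uncovered → point at 18; [21,22] uncovered → point at 22.
Points: 6, 9, 11, 14, 18, 22 (6 total).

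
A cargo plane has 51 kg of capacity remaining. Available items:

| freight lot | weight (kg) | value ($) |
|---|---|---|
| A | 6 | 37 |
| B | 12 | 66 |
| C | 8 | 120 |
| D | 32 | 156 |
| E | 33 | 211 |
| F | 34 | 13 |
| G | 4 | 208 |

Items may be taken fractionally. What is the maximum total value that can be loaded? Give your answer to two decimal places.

576.00

Ratios (sorted): G 52.00, C 15.00, E 6.39, A 6.17, B 5.50, D 4.88, F 0.38
take G (4 @ 208); take C (8 @ 120); take E (33 @ 211); take A (6 @ 37). Capacity used 51/51.
Total value = 576.00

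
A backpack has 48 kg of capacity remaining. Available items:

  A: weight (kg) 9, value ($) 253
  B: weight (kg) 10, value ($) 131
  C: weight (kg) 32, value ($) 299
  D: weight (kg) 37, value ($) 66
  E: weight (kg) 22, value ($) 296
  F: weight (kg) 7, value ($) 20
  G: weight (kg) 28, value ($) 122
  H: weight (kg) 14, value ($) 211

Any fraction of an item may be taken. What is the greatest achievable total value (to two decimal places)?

Order: A (253/9=28.11) > H (211/14=15.07) > E (296/22=13.45) > B (131/10=13.10) > C (299/32=9.34) > G (122/28=4.36) > F (20/7=2.86) > D (66/37=1.78)
Fill: take A (9 @ 253) → take H (14 @ 211) → take E (22 @ 296) → take 3/10 of B → 39.30; 48/48 used.
Total value = 799.30

799.30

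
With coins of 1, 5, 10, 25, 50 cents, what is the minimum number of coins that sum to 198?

9

198 − 3×50→48 − 1×25→23 − 2×10→3 − 3×1→0
Total coins = 3 + 1 + 2 + 3 = 9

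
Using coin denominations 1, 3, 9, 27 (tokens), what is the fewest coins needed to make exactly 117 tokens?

117 = 4×27 + 1×9
Total coins = 4 + 1 = 5

5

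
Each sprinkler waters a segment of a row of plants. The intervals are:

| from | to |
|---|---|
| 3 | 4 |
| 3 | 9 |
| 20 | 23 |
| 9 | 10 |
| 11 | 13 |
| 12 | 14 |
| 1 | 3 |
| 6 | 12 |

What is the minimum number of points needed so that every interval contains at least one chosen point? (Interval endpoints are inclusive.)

4

Process intervals by earliest right end; each time one isn't hit yet, stab at its right endpoint.
By right end: [1,3]  [3,4]  [3,9]  [9,10]  [6,12]  [11,13]  [12,14]  [20,23]
[1,3] uncovered → point at 3; [9,10] uncovered → point at 10; [11,13] uncovered → point at 13; [20,23] uncovered → point at 23.
Points: 3, 10, 13, 23 (4 total).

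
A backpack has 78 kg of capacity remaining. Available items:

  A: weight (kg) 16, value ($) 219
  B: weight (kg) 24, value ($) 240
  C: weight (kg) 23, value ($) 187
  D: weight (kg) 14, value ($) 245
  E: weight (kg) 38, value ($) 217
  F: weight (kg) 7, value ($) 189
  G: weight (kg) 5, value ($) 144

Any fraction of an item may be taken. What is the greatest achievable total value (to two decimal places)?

1134.57

Greedy by value/weight ratio, highest first.
Order: G (144/5=28.80) > F (189/7=27.00) > D (245/14=17.50) > A (219/16=13.69) > B (240/24=10.00) > C (187/23=8.13) > E (217/38=5.71)
Fill: take G (5 @ 144) → take F (7 @ 189) → take D (14 @ 245) → take A (16 @ 219) → take B (24 @ 240) → take 12/23 of C → 97.57; 78/78 used.
Total value = 1134.57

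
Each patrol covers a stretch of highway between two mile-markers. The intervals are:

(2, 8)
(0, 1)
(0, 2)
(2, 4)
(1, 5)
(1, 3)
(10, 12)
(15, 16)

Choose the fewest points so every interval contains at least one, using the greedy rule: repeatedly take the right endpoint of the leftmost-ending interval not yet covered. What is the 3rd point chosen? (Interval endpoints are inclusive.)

12

By right end: [0,1]  [0,2]  [1,3]  [2,4]  [1,5]  [2,8]  [10,12]  [15,16]
[0,1] uncovered → point at 1; [2,4] uncovered → point at 4; [10,12] uncovered → point at 12; [15,16] uncovered → point at 16.
Points: 1, 4, 12, 16 (4 total).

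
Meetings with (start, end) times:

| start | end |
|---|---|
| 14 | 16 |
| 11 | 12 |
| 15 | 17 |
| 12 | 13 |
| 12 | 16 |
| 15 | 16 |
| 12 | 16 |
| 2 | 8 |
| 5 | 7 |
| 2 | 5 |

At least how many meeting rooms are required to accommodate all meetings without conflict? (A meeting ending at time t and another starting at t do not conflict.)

starts: [2, 2, 5, 11, 12, 12, 12, 14, 15, 15]
ends:   [5, 7, 8, 12, 13, 16, 16, 16, 16, 17]
s2→1 s2→2 e5→1 s5→2 e7→1 e8→0 s11→1 e12→0 s12→1 s12→2 s12→3 e13→2 s14→3 s15→4 s15→5  — peak 5.

5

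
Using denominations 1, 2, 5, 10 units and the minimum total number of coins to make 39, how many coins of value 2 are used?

Use the largest denomination that fits, subtract, and repeat.
39 − 3×10→9 − 1×5→4 − 2×2→0
Count of 2: 2

2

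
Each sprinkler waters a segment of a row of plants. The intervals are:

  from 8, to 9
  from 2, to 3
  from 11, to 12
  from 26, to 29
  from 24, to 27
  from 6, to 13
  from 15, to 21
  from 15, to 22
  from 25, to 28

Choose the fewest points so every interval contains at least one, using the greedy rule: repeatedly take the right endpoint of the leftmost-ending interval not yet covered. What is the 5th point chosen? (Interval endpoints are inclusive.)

Sort by right endpoint; whenever an interval is uncovered, place a point at its right end.
By right end: [2,3]  [8,9]  [11,12]  [6,13]  [15,21]  [15,22]  [24,27]  [25,28]  [26,29]
[2,3] uncovered → point at 3; [8,9] uncovered → point at 9; [11,12] uncovered → point at 12; [15,21] uncovered → point at 21; [24,27] uncovered → point at 27.
Points: 3, 9, 12, 21, 27 (5 total).

27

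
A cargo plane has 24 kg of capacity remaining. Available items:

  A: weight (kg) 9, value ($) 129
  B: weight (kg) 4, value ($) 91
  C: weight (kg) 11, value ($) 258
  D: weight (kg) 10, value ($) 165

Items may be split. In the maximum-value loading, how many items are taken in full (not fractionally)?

2

Greedy by value/weight ratio, highest first.
Ratios (sorted): C 23.45, B 22.75, D 16.50, A 14.33
take C (11 @ 258); take B (4 @ 91); take 9/10 of D → 148.50. Capacity used 24/24.
2 item(s) taken whole; one partial (take 9/10 of D).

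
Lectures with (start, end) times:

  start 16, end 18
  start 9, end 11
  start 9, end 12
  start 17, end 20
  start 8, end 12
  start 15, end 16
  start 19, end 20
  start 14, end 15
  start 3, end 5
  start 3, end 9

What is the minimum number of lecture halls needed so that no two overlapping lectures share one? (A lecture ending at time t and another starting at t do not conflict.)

Count concurrent intervals with a sweep; the peak is the room count.
starts: [3, 3, 8, 9, 9, 14, 15, 16, 17, 19]
ends:   [5, 9, 11, 12, 12, 15, 16, 18, 20, 20]
s3→1 s3→2 e5→1 s8→2 e9→1 s9→2 s9→3  — peak 3.

3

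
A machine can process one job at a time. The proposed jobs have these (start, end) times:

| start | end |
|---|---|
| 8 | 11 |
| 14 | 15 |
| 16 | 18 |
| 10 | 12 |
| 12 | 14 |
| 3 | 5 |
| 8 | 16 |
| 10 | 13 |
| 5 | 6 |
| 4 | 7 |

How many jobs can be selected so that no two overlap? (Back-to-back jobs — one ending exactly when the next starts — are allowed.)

By end time: (3,5), (5,6), (4,7), (8,11), (10,12), (10,13), (12,14), (14,15), (8,16), (16,18).
Pick (3,5); next start ≥ 5 → (5,6); next start ≥ 6 → (8,11); next start ≥ 11 → (12,14); next start ≥ 14 → (14,15); next start ≥ 15 → (16,18).
Selected 6 jobs.

6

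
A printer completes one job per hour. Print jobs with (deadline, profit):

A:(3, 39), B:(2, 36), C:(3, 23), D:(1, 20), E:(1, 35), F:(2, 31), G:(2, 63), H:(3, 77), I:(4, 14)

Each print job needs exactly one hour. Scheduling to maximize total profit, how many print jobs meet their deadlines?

4

Sort by profit descending; place each in the latest free slot ≤ its deadline.
By profit: H(d3,77), G(d2,63), A(d3,39), B(d2,36), E(d1,35), F(d2,31), C(d3,23), D(d1,20), I(d4,14)
H→slot 3; G→slot 2; A→slot 1; B skipped; E skipped; F skipped; C skipped; D skipped; I→slot 4.
4 of 9 scheduled.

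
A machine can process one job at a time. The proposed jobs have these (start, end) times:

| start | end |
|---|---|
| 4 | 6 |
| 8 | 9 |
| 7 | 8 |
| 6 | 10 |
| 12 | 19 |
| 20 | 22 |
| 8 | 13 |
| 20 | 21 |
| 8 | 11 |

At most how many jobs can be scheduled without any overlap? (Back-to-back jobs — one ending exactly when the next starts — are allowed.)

5

By end time: (4,6), (7,8), (8,9), (6,10), (8,11), (8,13), (12,19), (20,21), (20,22).
Pick (4,6); next start ≥ 6 → (7,8); next start ≥ 8 → (8,9); next start ≥ 9 → (12,19); next start ≥ 19 → (20,21).
Selected 5 jobs.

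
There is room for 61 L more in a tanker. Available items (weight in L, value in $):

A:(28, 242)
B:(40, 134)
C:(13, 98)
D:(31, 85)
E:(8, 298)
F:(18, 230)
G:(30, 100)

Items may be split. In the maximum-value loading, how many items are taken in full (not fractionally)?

Ratios (sorted): E 37.25, F 12.78, A 8.64, C 7.54, B 3.35, G 3.33, D 2.74
take E (8 @ 298); take F (18 @ 230); take A (28 @ 242); take 7/13 of C → 52.77. Capacity used 61/61.
3 item(s) taken whole; one partial (take 7/13 of C).

3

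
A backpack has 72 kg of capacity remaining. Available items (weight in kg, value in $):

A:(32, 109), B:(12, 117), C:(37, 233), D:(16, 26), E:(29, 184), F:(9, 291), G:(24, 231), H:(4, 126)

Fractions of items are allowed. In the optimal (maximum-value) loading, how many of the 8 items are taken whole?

Ratios (sorted): F 32.33, H 31.50, B 9.75, G 9.62, E 6.34, C 6.30, A 3.41, D 1.62
take F (9 @ 291); take H (4 @ 126); take B (12 @ 117); take G (24 @ 231); take 23/29 of E → 145.93. Capacity used 72/72.
4 item(s) taken whole; one partial (take 23/29 of E).

4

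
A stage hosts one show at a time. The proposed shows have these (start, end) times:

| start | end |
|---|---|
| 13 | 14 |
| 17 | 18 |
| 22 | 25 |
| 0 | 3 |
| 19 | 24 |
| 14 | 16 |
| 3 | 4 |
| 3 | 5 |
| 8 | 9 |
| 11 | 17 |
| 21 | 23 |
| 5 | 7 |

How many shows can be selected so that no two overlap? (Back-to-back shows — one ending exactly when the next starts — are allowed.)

8

Greedy by earliest finish: after sorting by end time, pick each interval compatible with the last pick.
By end time: (0,3), (3,4), (3,5), (5,7), (8,9), (13,14), (14,16), (11,17), (17,18), (21,23), (19,24), (22,25).
Pick (0,3); next start ≥ 3 → (3,4); next start ≥ 4 → (5,7); next start ≥ 7 → (8,9); next start ≥ 9 → (13,14); next start ≥ 14 → (14,16); next start ≥ 16 → (17,18); next start ≥ 18 → (21,23).
Selected 8 shows.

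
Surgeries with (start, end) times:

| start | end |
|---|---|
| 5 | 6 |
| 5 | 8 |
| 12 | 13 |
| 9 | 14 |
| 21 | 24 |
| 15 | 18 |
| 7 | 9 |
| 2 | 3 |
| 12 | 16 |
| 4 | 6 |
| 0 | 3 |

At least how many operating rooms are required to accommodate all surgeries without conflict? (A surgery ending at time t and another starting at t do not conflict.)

3

Events (time:±→running): 0:+→1 2:+→2 3:-→1 3:-→0 4:+→1 5:+→2 5:+→3 … peak 3.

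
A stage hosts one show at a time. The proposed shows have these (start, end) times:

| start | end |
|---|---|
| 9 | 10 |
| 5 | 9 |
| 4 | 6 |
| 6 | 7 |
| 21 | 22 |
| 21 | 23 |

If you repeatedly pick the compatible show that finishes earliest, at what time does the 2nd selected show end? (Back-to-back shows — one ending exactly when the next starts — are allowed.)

7

Sorted by end: (4,6)  (6,7)  (5,9)  (9,10)  (21,22)  (21,23)
take (4,6); take (6,7); skip (5,9); take (9,10); take (21,22); skip (21,23).
Selected: (4,6) (6,7) (9,10) (21,22)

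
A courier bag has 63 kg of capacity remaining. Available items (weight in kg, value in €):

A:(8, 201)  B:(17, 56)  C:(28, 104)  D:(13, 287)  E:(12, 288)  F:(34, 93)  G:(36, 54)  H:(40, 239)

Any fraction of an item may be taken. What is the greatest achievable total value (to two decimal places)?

Greedy by value/weight ratio, highest first.
Ratios (sorted): A 25.12, E 24.00, D 22.08, H 5.97, C 3.71, B 3.29, F 2.74, G 1.50
take A (8 @ 201); take E (12 @ 288); take D (13 @ 287); take 30/40 of H → 179.25. Capacity used 63/63.
Total value = 955.25

955.25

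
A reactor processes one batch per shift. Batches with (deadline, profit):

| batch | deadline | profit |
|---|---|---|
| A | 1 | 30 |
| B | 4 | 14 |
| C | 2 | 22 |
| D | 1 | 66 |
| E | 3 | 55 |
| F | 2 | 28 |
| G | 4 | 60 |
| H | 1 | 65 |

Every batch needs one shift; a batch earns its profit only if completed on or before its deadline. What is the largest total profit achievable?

Take jobs in profit order; each goes to the latest open slot no later than its deadline.
By profit: D(d1,66), H(d1,65), G(d4,60), E(d3,55), A(d1,30), F(d2,28), C(d2,22), B(d4,14)
D→slot 1; H skipped; G→slot 4; E→slot 3; A skipped; F→slot 2; C skipped; B skipped.
Profit = 66 + 28 + 55 + 60 = 209

209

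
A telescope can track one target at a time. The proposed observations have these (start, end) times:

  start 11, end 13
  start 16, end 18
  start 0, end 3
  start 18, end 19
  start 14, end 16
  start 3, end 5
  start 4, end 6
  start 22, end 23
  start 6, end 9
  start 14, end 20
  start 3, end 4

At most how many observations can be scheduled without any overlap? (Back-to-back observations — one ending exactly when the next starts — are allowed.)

9

Sorted by end: (0,3)  (3,4)  (3,5)  (4,6)  (6,9)  (11,13)  (14,16)  (16,18)  (18,19)  (14,20)  (22,23)
take (0,3); take (3,4); take (4,6); take (6,9); take (11,13); take (14,16); take (16,18); take (18,19); take (22,23).
Selected 9 observations.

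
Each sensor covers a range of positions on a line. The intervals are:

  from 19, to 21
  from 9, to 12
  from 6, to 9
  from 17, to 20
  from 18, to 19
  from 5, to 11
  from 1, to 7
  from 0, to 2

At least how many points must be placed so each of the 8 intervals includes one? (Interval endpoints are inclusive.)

Sort by right endpoint; whenever an interval is uncovered, place a point at its right end.
By right end: [0,2]  [1,7]  [6,9]  [5,11]  [9,12]  [18,19]  [17,20]  [19,21]
[0,2] uncovered → point at 2; [6,9] uncovered → point at 9; [18,19] uncovered → point at 19.
Points: 2, 9, 19 (3 total).

3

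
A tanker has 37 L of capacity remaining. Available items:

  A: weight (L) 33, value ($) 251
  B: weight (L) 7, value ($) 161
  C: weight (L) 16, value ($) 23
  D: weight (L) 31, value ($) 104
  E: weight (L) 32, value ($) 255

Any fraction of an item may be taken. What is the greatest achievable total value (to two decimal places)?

400.06

Greedy by value/weight ratio, highest first.
Order: B (161/7=23.00) > E (255/32=7.97) > A (251/33=7.61) > D (104/31=3.35) > C (23/16=1.44)
Fill: take B (7 @ 161) → take 30/32 of E → 239.06; 37/37 used.
Total value = 400.06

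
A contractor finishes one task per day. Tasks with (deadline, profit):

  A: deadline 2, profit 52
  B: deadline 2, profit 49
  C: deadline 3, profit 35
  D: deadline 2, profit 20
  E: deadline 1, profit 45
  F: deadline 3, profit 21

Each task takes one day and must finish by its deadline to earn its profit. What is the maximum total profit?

136

Profit order: A=52 B=49 E=45 C=35 F=21 D=20
Assign: A→slot 2, B→slot 1, E skipped, C→slot 3, F skipped, D skipped.
Slots: [1:B] [2:A] [3:C]
Profit = 49 + 52 + 35 = 136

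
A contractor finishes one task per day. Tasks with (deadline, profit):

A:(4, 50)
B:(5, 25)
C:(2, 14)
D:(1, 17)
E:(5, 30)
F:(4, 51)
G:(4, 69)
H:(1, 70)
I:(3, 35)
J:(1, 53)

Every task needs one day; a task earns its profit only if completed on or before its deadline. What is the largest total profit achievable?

270

By profit: H(d1,70), G(d4,69), J(d1,53), F(d4,51), A(d4,50), I(d3,35), E(d5,30), B(d5,25), D(d1,17), C(d2,14)
H→slot 1; G→slot 4; J skipped; F→slot 3; A→slot 2; I skipped; E→slot 5; B skipped; D skipped; C skipped.
Profit = 70 + 50 + 51 + 69 + 30 = 270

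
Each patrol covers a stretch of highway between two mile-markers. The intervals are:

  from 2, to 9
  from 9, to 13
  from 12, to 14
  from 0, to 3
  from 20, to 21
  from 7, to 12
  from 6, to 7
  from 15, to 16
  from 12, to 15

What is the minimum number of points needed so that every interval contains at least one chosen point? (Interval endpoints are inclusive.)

5

Process intervals by earliest right end; each time one isn't hit yet, stab at its right endpoint.
By right end: [0,3]  [6,7]  [2,9]  [7,12]  [9,13]  [12,14]  [12,15]  [15,16]  [20,21]
[0,3] uncovered → point at 3; [6,7] uncovered → point at 7; [9,13] uncovered → point at 13; [15,16] uncovered → point at 16; [20,21] uncovered → point at 21.
Points: 3, 7, 13, 16, 21 (5 total).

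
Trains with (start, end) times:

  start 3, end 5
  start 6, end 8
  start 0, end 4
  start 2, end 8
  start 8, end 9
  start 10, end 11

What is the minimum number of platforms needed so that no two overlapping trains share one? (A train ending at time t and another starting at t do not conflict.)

3

Count concurrent intervals with a sweep; the peak is the room count.
Events (time:±→running): 0:+→1 2:+→2 3:+→3 … peak 3.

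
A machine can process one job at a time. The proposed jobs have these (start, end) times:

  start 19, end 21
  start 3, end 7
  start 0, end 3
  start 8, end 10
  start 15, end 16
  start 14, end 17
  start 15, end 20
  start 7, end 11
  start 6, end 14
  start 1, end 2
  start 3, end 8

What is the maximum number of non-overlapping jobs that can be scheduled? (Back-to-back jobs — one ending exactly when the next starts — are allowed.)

5

Greedy by earliest finish: after sorting by end time, pick each interval compatible with the last pick.
By end time: (1,2), (0,3), (3,7), (3,8), (8,10), (7,11), (6,14), (15,16), (14,17), (15,20), (19,21).
Pick (1,2); next start ≥ 2 → (3,7); next start ≥ 7 → (8,10); next start ≥ 10 → (15,16); next start ≥ 16 → (19,21).
Selected 5 jobs.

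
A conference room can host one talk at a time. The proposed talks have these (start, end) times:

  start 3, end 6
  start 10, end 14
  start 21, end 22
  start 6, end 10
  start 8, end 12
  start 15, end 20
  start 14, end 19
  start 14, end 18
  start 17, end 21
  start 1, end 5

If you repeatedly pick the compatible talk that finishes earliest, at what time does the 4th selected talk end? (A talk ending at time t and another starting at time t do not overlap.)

Sort by end time and greedily take each interval whose start is ≥ the last chosen end.
By end time: (1,5), (3,6), (6,10), (8,12), (10,14), (14,18), (14,19), (15,20), (17,21), (21,22).
Pick (1,5); next start ≥ 5 → (6,10); next start ≥ 10 → (10,14); next start ≥ 14 → (14,18); next start ≥ 18 → (21,22).
Selected: (1,5) (6,10) (10,14) (14,18) (21,22)

18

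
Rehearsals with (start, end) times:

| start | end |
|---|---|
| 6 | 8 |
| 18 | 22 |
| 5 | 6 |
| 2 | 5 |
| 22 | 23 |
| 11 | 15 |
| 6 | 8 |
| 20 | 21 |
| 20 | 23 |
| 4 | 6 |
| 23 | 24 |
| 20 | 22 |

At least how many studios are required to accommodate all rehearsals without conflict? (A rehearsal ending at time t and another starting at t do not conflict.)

4

Count concurrent intervals with a sweep; the peak is the room count.
Events (time:±→running): 2:+→1 4:+→2 5:-→1 5:+→2 6:-→1 6:-→0 6:+→1 6:+→2 8:-→1 8:-→0 11:+→1 15:-→0 18:+→1 20:+→2 20:+→3 20:+→4 … peak 4.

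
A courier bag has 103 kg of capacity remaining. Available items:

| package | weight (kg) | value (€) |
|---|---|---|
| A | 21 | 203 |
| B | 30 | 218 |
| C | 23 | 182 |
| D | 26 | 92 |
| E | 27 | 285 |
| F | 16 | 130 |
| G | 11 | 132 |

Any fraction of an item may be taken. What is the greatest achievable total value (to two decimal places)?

968.33

Ratios (sorted): G 12.00, E 10.56, A 9.67, F 8.12, C 7.91, B 7.27, D 3.54
take G (11 @ 132); take E (27 @ 285); take A (21 @ 203); take F (16 @ 130); take C (23 @ 182); take 5/30 of B → 36.33. Capacity used 103/103.
Total value = 968.33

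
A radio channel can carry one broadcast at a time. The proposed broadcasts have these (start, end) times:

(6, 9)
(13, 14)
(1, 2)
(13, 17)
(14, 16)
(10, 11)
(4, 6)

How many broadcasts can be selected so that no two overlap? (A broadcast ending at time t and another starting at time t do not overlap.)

6

Sort by end time and greedily take each interval whose start is ≥ the last chosen end.
By end time: (1,2), (4,6), (6,9), (10,11), (13,14), (14,16), (13,17).
Pick (1,2); next start ≥ 2 → (4,6); next start ≥ 6 → (6,9); next start ≥ 9 → (10,11); next start ≥ 11 → (13,14); next start ≥ 14 → (14,16).
Selected 6 broadcasts.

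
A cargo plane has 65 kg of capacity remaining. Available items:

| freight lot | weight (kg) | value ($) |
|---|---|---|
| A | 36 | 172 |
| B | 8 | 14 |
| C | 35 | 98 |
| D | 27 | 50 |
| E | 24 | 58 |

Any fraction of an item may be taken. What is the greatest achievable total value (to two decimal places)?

Ratios (sorted): A 4.78, C 2.80, E 2.42, D 1.85, B 1.75
take A (36 @ 172); take 29/35 of C → 81.20. Capacity used 65/65.
Total value = 253.20

253.20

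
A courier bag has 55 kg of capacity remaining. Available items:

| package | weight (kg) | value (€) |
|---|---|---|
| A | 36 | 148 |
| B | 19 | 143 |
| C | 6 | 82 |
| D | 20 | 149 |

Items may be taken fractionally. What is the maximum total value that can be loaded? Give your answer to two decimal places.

Greedy by value/weight ratio, highest first.
Ratios (sorted): C 13.67, B 7.53, D 7.45, A 4.11
take C (6 @ 82); take B (19 @ 143); take D (20 @ 149); take 10/36 of A → 41.11. Capacity used 55/55.
Total value = 415.11

415.11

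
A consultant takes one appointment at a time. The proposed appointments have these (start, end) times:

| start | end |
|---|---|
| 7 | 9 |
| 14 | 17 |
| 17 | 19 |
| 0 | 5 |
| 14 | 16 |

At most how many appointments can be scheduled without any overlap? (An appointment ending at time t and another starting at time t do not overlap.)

4

Sorted by end: (0,5)  (7,9)  (14,16)  (14,17)  (17,19)
take (0,5); take (7,9); take (14,16); take (17,19).
Selected 4 appointments.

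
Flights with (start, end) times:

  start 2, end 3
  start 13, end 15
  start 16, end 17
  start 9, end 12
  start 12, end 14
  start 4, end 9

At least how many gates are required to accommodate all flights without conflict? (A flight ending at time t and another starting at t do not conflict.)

Count concurrent intervals with a sweep; the peak is the room count.
starts: [2, 4, 9, 12, 13, 16]
ends:   [3, 9, 12, 14, 15, 17]
s2→1 e3→0 s4→1 e9→0 s9→1 e12→0 s12→1 s13→2  — peak 2.

2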